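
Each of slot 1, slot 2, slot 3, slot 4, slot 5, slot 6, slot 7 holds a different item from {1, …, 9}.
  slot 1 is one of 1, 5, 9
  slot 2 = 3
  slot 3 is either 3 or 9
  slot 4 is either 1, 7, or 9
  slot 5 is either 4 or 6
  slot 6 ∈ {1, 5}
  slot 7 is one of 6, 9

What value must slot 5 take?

slot 2's domain is down to {3}, so slot 2 = 3. Eliminate 3 elsewhere: slot 3.
slot 3 must be 9 (only option left). Strike 9 from slot 1, slot 4, slot 7.
slot 7 must be 6 (only option left). Eliminate 6 elsewhere: slot 5.
So slot 5 = 4.

4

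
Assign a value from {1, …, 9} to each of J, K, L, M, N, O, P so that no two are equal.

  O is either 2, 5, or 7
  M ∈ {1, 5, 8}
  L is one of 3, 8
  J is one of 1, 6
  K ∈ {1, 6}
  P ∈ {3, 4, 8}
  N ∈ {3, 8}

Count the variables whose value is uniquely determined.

J and K between them cover only {1, 6} — a naked pair. Remove those values from M.
The 2 variables L and N are confined to {3, 8}, which locks those values in; drop them from M, P.
That leaves M = 5. So O can't be 5.
P's domain is down to {4}, so P = 4.
Determined: M=5, P=4. The other variables each still have more than one consistent value. That makes 2.

2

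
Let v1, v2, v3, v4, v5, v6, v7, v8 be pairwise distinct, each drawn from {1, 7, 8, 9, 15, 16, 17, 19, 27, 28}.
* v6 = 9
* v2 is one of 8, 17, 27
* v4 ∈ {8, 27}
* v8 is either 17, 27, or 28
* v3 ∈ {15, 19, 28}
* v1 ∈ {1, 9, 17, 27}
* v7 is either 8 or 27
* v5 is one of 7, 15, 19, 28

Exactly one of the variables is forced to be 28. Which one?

v8

v6 must be 9 (only option left). Remove 9 from v1.
v4 and v7 share exactly the 2 values {8, 27}; by pigeonhole those values go to them, so strike 8, 27 from v1, v2, v8.
v2 must be 17 (only option left). Eliminate 17 elsewhere: v1, v8.
So 28 goes to v8.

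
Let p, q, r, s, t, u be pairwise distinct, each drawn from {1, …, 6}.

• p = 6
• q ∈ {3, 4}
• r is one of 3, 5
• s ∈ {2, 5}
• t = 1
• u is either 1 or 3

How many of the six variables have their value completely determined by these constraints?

6

p has just one choice, so p = 6.
That leaves t = 1. Remove 1 from u.
u has just one choice, so u = 3. Eliminate 3 elsewhere: q, r.
q's domain is down to {4}, so q = 4.
r's domain is down to {5}, so r = 5. Strike 5 from s.
s has just one choice, so s = 2.
Every variable is fixed: p=6, q=4, r=5, s=2, t=1, u=3. That makes 6.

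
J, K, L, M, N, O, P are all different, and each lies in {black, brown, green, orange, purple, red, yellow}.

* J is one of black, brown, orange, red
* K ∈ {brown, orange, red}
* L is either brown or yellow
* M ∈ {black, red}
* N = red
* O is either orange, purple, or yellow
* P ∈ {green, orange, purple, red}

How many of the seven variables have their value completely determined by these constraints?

5

N must be red (only option left). Strike red from J, K, M, P.
M must be black (only option left). Strike black from J.
The 5 still-open variables together cover exactly {brown, green, orange, purple, yellow} — 5 values for 5 variables — and green appears only in P's list, so P = green.
The 4 still-open variables together cover exactly {brown, orange, purple, yellow} — 4 values for 4 variables — and purple appears only in O's list, so O = purple.
The 3 still-open variables draw from only 3 values {brown, orange, yellow}, so each is used; only L can be yellow, hence L = yellow.
Determined: L=yellow, M=black, N=red, O=purple, P=green. The other variables each still have more than one consistent value. That makes 5.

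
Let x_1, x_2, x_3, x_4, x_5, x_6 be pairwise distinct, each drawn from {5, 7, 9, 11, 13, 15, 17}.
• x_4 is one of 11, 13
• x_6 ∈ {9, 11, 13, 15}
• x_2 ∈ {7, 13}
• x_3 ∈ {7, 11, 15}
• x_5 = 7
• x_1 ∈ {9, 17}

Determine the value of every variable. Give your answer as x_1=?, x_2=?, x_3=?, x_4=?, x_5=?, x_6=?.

x_1=17, x_2=13, x_3=15, x_4=11, x_5=7, x_6=9

x_5 must be 7 (only option left). Remove 7 from x_2, x_3.
x_2's domain is down to {13}, so x_2 = 13. Strike 13 from x_4, x_6.
That leaves x_4 = 11. Strike 11 from x_3, x_6.
x_3 must be 15 (only option left). Strike 15 from x_6.
That leaves x_6 = 9. So x_1 can't be 9.
x_1 has just one choice, so x_1 = 17.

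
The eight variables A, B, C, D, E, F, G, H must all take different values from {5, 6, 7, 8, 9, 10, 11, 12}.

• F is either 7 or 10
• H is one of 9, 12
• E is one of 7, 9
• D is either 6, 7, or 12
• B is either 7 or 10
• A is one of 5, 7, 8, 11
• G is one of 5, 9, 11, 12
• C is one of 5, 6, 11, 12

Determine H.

12

The 8 variables together cover exactly {5, 6, 7, 8, 9, 10, 11, 12} — 8 values for 8 variables — and 8 appears only in A's list, so A = 8.
The 2 variables B and F are confined to {7, 10}, which locks those values in; drop them from D, E.
E's domain is down to {9}, so E = 9. Remove 9 from G, H.
So H = 12.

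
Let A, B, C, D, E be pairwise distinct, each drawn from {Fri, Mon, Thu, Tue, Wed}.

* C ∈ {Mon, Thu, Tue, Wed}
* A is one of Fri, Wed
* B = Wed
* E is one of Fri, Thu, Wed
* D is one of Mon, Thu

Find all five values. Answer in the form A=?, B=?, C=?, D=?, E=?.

A=Fri, B=Wed, C=Tue, D=Mon, E=Thu

B has just one choice, so B = Wed. Remove Wed from A, C, E.
A must be Fri (only option left). Remove Fri from E.
That leaves E = Thu. Remove Thu from C, D.
D's domain is down to {Mon}, so D = Mon. Eliminate Mon elsewhere: C.
C must be Tue (only option left).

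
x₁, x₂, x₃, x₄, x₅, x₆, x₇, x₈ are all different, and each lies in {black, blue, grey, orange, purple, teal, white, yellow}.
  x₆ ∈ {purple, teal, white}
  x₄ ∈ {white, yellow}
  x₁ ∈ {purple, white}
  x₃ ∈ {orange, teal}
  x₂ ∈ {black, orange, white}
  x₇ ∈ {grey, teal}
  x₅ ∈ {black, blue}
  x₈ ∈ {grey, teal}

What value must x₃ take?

orange

The 8 variables draw from only 8 values {black, blue, grey, orange, purple, teal, white, yellow}, so each is used; only x₅ can be blue, hence x₅ = blue.
The 7 still-open variables draw from only 7 values {black, grey, orange, purple, teal, white, yellow}, so each is used; only x₂ can be black, hence x₂ = black.
Among the 6 still-open variables, orange fits only x₃ (and all 6 values in {grey, orange, purple, teal, white, yellow} must be used), so x₃ = orange.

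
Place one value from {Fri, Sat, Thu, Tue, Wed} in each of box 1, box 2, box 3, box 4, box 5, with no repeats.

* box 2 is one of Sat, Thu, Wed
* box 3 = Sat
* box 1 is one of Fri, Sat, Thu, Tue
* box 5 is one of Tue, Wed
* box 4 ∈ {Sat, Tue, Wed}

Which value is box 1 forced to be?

box 3 has just one choice, so box 3 = Sat. Remove Sat from box 1, box 2, box 4.
The 4 still-open variables draw from only 4 values {Fri, Thu, Tue, Wed}, so each is used; only box 1 can be Fri, hence box 1 = Fri.

Fri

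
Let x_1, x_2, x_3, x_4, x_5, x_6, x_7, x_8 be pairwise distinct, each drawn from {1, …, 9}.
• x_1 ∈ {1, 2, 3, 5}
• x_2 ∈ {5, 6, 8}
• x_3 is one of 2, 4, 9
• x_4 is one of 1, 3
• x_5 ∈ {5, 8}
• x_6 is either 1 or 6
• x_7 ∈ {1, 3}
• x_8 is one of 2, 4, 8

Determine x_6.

Among the 8 variables, 9 fits only x_3 (and all 8 values in {1, 2, 3, 4, 5, 6, 8, 9} must be used), so x_3 = 9.
The 7 still-open variables draw from only 7 values {1, 2, 3, 4, 5, 6, 8}, so each is used; only x_8 can be 4, hence x_8 = 4.
The 6 still-open variables together cover exactly {1, 2, 3, 5, 6, 8} — 6 values for 6 variables — and 2 appears only in x_1's list, so x_1 = 2.
The 2 variables x_4 and x_7 are confined to {1, 3}, which locks those values in; drop them from x_6.
So x_6 = 6.

6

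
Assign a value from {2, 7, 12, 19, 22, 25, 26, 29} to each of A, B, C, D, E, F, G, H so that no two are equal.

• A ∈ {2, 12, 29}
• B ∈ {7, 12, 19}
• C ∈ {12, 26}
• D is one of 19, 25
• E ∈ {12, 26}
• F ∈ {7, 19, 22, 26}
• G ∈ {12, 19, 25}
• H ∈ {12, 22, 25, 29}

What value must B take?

7

Among the 8 variables, 2 fits only A (and all 8 values in {2, 7, 12, 19, 22, 25, 26, 29} must be used), so A = 2.
The 7 still-open variables together cover exactly {7, 12, 19, 22, 25, 26, 29} — 7 values for 7 variables — and 29 appears only in H's list, so H = 29.
The 6 still-open variables together cover exactly {7, 12, 19, 22, 25, 26} — 6 values for 6 variables — and 22 appears only in F's list, so F = 22.
The 5 still-open variables draw from only 5 values {7, 12, 19, 25, 26}, so each is used; only B can be 7, hence B = 7.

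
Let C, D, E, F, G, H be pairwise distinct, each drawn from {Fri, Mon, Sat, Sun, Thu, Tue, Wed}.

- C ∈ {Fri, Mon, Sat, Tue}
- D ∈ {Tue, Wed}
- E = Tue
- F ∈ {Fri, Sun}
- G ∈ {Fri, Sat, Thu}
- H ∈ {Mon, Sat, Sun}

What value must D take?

E's domain is down to {Tue}, so E = Tue. Remove Tue from C, D.
So D = Wed.

Wed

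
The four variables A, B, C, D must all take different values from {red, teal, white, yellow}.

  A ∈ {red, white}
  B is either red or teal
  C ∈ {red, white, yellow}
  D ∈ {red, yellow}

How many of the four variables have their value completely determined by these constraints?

1

The 4 variables draw from only 4 values {red, teal, white, yellow}, so each is used; only B can be teal, hence B = teal.
Determined: B=teal. The other variables each still have more than one consistent value. That makes 1.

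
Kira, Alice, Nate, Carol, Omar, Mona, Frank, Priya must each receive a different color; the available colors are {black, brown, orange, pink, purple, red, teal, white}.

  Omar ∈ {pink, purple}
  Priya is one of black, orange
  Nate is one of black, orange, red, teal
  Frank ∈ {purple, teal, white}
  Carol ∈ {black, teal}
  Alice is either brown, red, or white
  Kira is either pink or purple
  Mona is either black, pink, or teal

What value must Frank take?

The 8 variables together cover exactly {black, brown, orange, pink, purple, red, teal, white} — 8 values for 8 variables — and brown appears only in Alice's list, so Alice = brown.
The 7 still-open variables together cover exactly {black, orange, pink, purple, red, teal, white} — 7 values for 7 variables — and red appears only in Nate's list, so Nate = red.
Among the 6 still-open variables, orange fits only Priya (and all 6 values in {black, orange, pink, purple, teal, white} must be used), so Priya = orange.
Among the 5 still-open variables, white fits only Frank (and all 5 values in {black, pink, purple, teal, white} must be used), so Frank = white.

white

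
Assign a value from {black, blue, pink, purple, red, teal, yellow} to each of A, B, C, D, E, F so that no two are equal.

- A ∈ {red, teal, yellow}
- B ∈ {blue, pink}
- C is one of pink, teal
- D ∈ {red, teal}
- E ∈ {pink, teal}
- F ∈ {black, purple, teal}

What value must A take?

yellow

C and E share exactly the 2 values {pink, teal}; by pigeonhole those values go to them, so strike pink, teal from A, B, D, F.
B's domain is down to {blue}, so B = blue.
D's domain is down to {red}, so D = red. Eliminate red elsewhere: A.
So A = yellow.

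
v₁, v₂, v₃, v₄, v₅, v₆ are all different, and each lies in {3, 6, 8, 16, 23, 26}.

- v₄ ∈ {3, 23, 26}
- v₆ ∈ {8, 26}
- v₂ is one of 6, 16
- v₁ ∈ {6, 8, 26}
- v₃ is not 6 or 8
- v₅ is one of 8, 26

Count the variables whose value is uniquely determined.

2

The 2 variables v₅ and v₆ are confined to {8, 26}, which locks those values in; drop them from v₁, v₃, v₄.
v₁ must be 6 (only option left). Remove 6 from v₂.
v₂ must be 16 (only option left). So v₃ can't be 16.
Determined: v₁=6, v₂=16. The other variables each still have more than one consistent value. That makes 2.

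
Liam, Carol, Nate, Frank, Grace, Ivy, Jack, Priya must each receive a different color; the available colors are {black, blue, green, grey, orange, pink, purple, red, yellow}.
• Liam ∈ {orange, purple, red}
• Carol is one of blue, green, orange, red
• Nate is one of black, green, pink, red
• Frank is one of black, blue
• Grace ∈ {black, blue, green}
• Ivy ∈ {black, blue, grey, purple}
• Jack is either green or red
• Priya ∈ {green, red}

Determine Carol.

The 8 variables draw from only 8 values {black, blue, green, grey, orange, pink, purple, red}, so each is used; only Ivy can be grey, hence Ivy = grey.
The 7 still-open variables draw from only 7 values {black, blue, green, orange, pink, purple, red}, so each is used; only Nate can be pink, hence Nate = pink.
Among the 6 still-open variables, purple fits only Liam (and all 6 values in {black, blue, green, orange, purple, red} must be used), so Liam = purple.
Among the 5 still-open variables, orange fits only Carol (and all 5 values in {black, blue, green, orange, red} must be used), so Carol = orange.

orange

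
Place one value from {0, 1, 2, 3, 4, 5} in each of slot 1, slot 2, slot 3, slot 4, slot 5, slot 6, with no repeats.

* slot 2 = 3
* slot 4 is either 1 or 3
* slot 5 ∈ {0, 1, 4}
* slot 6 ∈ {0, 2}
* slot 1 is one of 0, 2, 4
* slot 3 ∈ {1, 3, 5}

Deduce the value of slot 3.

slot 2 has just one choice, so slot 2 = 3. Strike 3 from slot 3, slot 4.
slot 4 must be 1 (only option left). Remove 1 from slot 3, slot 5.
So slot 3 = 5.

5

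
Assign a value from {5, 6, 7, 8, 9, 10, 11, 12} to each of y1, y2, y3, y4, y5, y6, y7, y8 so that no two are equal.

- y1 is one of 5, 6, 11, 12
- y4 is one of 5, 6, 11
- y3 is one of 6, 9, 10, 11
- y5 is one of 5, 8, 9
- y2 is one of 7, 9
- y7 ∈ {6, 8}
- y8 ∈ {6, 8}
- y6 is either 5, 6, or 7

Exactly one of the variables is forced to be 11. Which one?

y4

The 8 variables draw from only 8 values {5, 6, 7, 8, 9, 10, 11, 12}, so each is used; only y3 can be 10, hence y3 = 10.
The 7 still-open variables together cover exactly {5, 6, 7, 8, 9, 11, 12} — 7 values for 7 variables — and 12 appears only in y1's list, so y1 = 12.
Among the 6 still-open variables, 11 fits only y4 (and all 6 values in {5, 6, 7, 8, 9, 11} must be used), so y4 = 11.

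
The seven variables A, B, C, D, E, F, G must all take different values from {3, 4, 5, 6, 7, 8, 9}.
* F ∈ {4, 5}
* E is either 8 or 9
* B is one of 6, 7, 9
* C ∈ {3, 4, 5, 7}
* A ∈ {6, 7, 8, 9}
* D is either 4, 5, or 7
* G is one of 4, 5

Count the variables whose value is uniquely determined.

2

Among the 7 variables, 3 fits only C (and all 7 values in {3, 4, 5, 6, 7, 8, 9} must be used), so C = 3.
The 2 variables F and G are confined to {4, 5}, which locks those values in; drop them from D.
D's domain is down to {7}, so D = 7. Remove 7 from A, B.
Determined: C=3, D=7. The other variables each still have more than one consistent value. That makes 2.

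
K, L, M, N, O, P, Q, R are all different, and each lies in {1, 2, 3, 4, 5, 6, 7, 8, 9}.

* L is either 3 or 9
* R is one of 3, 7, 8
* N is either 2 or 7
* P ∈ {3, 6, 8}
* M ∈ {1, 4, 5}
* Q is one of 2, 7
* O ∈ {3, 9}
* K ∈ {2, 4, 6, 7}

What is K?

4

L and O share exactly the 2 values {3, 9}; by pigeonhole those values go to them, so strike 3, 9 from P, R.
N and Q share exactly the 2 values {2, 7}; by pigeonhole those values go to them, so strike 2, 7 from K, R.
R has just one choice, so R = 8. Eliminate 8 elsewhere: P.
P's domain is down to {6}, so P = 6. Eliminate 6 elsewhere: K.
So K = 4.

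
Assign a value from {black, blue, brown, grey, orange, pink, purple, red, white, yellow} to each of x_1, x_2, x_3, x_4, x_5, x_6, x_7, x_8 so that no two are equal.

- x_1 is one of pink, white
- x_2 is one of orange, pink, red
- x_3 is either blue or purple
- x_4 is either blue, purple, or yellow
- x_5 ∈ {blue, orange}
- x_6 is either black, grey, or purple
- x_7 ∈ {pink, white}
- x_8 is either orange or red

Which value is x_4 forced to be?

yellow

x_1 and x_7 share exactly the 2 values {pink, white}; by pigeonhole those values go to them, so strike pink, white from x_2.
x_2 and x_8 between them cover only {orange, red} — a naked pair. Remove those values from x_5.
x_5 must be blue (only option left). Remove blue from x_3, x_4.
x_3 must be purple (only option left). Remove purple from x_4, x_6.
So x_4 = yellow.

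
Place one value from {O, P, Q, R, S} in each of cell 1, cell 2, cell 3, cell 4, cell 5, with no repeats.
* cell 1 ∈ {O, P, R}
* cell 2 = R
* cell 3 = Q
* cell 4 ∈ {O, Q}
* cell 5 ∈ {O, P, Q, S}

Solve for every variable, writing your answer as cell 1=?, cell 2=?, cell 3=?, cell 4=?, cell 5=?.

cell 1=P, cell 2=R, cell 3=Q, cell 4=O, cell 5=S

cell 2 has just one choice, so cell 2 = R. Strike R from cell 1.
That leaves cell 3 = Q. Strike Q from cell 4, cell 5.
cell 4 has just one choice, so cell 4 = O. Strike O from cell 1, cell 5.
cell 1 has just one choice, so cell 1 = P. Eliminate P elsewhere: cell 5.
cell 5 has just one choice, so cell 5 = S.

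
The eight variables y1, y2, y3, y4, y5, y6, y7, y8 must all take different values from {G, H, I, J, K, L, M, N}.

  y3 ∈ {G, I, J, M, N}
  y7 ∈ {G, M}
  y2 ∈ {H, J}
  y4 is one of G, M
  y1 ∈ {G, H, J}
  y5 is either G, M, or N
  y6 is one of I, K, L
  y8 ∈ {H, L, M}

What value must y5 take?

N

Among the 8 variables, K fits only y6 (and all 8 values in {G, H, I, J, K, L, M, N} must be used), so y6 = K.
The 7 still-open variables together cover exactly {G, H, I, J, L, M, N} — 7 values for 7 variables — and I appears only in y3's list, so y3 = I.
Among the 6 still-open variables, L fits only y8 (and all 6 values in {G, H, J, L, M, N} must be used), so y8 = L.
The 5 still-open variables together cover exactly {G, H, J, M, N} — 5 values for 5 variables — and N appears only in y5's list, so y5 = N.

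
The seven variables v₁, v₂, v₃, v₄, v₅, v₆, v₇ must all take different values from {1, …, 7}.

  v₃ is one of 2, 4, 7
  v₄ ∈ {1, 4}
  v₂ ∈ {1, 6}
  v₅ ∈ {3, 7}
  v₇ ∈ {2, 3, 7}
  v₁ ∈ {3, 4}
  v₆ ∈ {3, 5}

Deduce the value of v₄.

1

The 7 variables together cover exactly {1, 2, 3, 4, 5, 6, 7} — 7 values for 7 variables — and 5 appears only in v₆'s list, so v₆ = 5.
The 6 still-open variables draw from only 6 values {1, 2, 3, 4, 6, 7}, so each is used; only v₂ can be 6, hence v₂ = 6.
The 5 still-open variables together cover exactly {1, 2, 3, 4, 7} — 5 values for 5 variables — and 1 appears only in v₄'s list, so v₄ = 1.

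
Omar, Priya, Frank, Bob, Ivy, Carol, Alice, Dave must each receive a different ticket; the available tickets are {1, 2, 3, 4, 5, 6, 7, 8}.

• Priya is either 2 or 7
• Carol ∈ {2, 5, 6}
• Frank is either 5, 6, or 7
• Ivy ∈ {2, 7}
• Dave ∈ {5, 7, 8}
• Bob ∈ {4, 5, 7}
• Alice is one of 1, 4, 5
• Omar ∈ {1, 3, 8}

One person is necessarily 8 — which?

Dave

Among the 8 variables, 3 fits only Omar (and all 8 values in {1, 2, 3, 4, 5, 6, 7, 8} must be used), so Omar = 3.
The 7 still-open variables together cover exactly {1, 2, 4, 5, 6, 7, 8} — 7 values for 7 variables — and 1 appears only in Alice's list, so Alice = 1.
Among the 6 still-open variables, 4 fits only Bob (and all 6 values in {2, 4, 5, 6, 7, 8} must be used), so Bob = 4.
Among the 5 still-open variables, 8 fits only Dave (and all 5 values in {2, 5, 6, 7, 8} must be used), so Dave = 8.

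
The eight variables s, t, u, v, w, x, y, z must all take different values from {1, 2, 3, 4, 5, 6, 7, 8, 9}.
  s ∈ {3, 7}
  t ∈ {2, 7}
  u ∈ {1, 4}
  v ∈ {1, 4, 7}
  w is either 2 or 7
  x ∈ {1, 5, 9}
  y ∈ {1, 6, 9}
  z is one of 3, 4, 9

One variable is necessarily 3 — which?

Among the 8 variables, 5 fits only x (and all 8 values in {1, 2, 3, 4, 5, 6, 7, 9} must be used), so x = 5.
Among the 7 still-open variables, 6 fits only y (and all 7 values in {1, 2, 3, 4, 6, 7, 9} must be used), so y = 6.
Among the 6 still-open variables, 9 fits only z (and all 6 values in {1, 2, 3, 4, 7, 9} must be used), so z = 9.
Among the 5 still-open variables, 3 fits only s (and all 5 values in {1, 2, 3, 4, 7} must be used), so s = 3.

s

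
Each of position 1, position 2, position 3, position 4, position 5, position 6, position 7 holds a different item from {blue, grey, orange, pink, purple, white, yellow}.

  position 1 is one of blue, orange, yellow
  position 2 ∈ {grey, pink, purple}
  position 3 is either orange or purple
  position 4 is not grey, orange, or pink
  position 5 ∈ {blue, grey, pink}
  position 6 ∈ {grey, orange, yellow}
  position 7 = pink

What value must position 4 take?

white

position 7's domain is down to {pink}, so position 7 = pink. Remove pink from position 2, position 5.
The 6 still-open variables together cover exactly {blue, grey, orange, purple, white, yellow} — 6 values for 6 variables — and white appears only in position 4's list, so position 4 = white.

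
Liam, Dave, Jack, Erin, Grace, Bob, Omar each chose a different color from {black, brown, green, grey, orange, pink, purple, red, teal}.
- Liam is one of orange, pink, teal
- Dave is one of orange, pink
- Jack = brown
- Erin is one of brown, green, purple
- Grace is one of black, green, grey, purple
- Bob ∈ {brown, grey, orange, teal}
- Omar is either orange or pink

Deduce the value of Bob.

grey

Jack's domain is down to {brown}, so Jack = brown. Strike brown from Erin, Bob.
Dave and Omar share exactly the 2 values {orange, pink}; by pigeonhole those values go to them, so strike orange, pink from Liam, Bob.
Liam's domain is down to {teal}, so Liam = teal. Strike teal from Bob.
So Bob = grey.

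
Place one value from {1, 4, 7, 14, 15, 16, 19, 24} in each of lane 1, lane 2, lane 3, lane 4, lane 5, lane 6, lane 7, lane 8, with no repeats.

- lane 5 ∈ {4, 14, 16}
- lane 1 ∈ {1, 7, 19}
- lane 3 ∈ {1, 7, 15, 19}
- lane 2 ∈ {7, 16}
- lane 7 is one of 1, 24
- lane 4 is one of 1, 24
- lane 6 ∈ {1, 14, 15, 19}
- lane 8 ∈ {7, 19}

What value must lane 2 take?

16

The 8 variables together cover exactly {1, 4, 7, 14, 15, 16, 19, 24} — 8 values for 8 variables — and 4 appears only in lane 5's list, so lane 5 = 4.
The 7 still-open variables draw from only 7 values {1, 7, 14, 15, 16, 19, 24}, so each is used; only lane 6 can be 14, hence lane 6 = 14.
Among the 6 still-open variables, 15 fits only lane 3 (and all 6 values in {1, 7, 15, 16, 19, 24} must be used), so lane 3 = 15.
Among the 5 still-open variables, 16 fits only lane 2 (and all 5 values in {1, 7, 16, 19, 24} must be used), so lane 2 = 16.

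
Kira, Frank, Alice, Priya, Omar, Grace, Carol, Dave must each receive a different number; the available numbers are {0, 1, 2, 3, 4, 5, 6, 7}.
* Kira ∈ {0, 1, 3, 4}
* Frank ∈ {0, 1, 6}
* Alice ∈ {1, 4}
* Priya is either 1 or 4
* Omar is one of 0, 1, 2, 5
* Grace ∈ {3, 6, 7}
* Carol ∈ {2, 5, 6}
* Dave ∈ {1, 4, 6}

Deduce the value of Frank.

0

The 8 variables draw from only 8 values {0, 1, 2, 3, 4, 5, 6, 7}, so each is used; only Grace can be 7, hence Grace = 7.
Among the 7 still-open variables, 3 fits only Kira (and all 7 values in {0, 1, 2, 3, 4, 5, 6} must be used), so Kira = 3.
The 2 variables Alice and Priya are confined to {1, 4}, which locks those values in; drop them from Frank, Omar, Dave.
Dave must be 6 (only option left). Strike 6 from Frank, Carol.
So Frank = 0.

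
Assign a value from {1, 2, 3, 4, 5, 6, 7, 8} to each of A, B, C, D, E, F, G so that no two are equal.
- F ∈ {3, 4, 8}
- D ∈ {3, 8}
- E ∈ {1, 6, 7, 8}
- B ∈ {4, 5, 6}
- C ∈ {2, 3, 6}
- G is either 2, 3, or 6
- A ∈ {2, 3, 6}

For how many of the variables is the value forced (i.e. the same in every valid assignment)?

A, C, G share exactly the 3 values {2, 3, 6}; by pigeonhole those values go to them, so strike 2, 3, 6 from B, D, E, F.
D has just one choice, so D = 8. Eliminate 8 elsewhere: E, F.
F's domain is down to {4}, so F = 4. Strike 4 from B.
That leaves B = 5.
Determined: B=5, D=8, F=4. The other variables each still have more than one consistent value. That makes 3.

3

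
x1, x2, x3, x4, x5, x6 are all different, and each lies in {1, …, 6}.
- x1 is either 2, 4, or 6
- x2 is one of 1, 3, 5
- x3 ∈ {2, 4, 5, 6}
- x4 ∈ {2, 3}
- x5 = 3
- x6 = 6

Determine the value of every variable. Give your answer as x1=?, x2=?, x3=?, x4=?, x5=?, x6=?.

x1=4, x2=1, x3=5, x4=2, x5=3, x6=6

x5 has just one choice, so x5 = 3. So x2, x4 can't be 3.
x6 has just one choice, so x6 = 6. Remove 6 from x1, x3.
x4's domain is down to {2}, so x4 = 2. So x1, x3 can't be 2.
That leaves x1 = 4. Eliminate 4 elsewhere: x3.
x3 must be 5 (only option left). Eliminate 5 elsewhere: x2.
x2 must be 1 (only option left).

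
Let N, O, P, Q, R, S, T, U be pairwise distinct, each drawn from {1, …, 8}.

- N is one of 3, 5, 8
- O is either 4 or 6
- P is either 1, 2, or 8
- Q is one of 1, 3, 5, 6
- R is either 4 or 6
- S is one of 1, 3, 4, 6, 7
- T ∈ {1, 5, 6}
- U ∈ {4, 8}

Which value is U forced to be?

The 8 variables together cover exactly {1, 2, 3, 4, 5, 6, 7, 8} — 8 values for 8 variables — and 2 appears only in P's list, so P = 2.
Among the 7 still-open variables, 7 fits only S (and all 7 values in {1, 3, 4, 5, 6, 7, 8} must be used), so S = 7.
O and R share exactly the 2 values {4, 6}; by pigeonhole those values go to them, so strike 4, 6 from Q, T, U.
So U = 8.

8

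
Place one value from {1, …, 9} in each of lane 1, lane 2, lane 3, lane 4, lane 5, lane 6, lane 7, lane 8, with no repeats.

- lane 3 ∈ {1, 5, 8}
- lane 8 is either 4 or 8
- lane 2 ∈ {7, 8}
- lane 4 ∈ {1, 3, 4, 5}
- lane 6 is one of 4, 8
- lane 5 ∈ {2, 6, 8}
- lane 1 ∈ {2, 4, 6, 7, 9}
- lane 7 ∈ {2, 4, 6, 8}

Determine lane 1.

9

lane 6 and lane 8 share exactly the 2 values {4, 8}; by pigeonhole those values go to them, so strike 4, 8 from lane 1, lane 2, lane 3, lane 4, lane 5, lane 7.
That leaves lane 2 = 7. Strike 7 from lane 1.
lane 5 and lane 7 between them cover only {2, 6} — a naked pair. Remove those values from lane 1.
So lane 1 = 9.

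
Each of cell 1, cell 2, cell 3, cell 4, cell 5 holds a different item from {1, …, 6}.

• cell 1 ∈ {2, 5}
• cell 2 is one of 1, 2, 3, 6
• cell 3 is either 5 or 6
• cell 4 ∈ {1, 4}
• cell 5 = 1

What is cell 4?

cell 5 has just one choice, so cell 5 = 1. So cell 2, cell 4 can't be 1.
So cell 4 = 4.

4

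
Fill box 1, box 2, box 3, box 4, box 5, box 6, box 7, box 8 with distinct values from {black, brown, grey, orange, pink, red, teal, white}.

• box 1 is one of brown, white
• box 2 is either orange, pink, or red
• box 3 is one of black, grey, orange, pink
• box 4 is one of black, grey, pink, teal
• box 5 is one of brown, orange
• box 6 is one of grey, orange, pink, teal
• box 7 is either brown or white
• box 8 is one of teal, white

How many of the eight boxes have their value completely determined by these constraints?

Among the 8 variables, red fits only box 2 (and all 8 values in {black, brown, grey, orange, pink, red, teal, white} must be used), so box 2 = red.
The 2 variables box 1 and box 7 are confined to {brown, white}, which locks those values in; drop them from box 5, box 8.
box 5's domain is down to {orange}, so box 5 = orange. Strike orange from box 3, box 6.
box 8's domain is down to {teal}, so box 8 = teal. Strike teal from box 4, box 6.
Determined: box 2=red, box 5=orange, box 8=teal. The other boxes each still have more than one consistent value. That makes 3.

3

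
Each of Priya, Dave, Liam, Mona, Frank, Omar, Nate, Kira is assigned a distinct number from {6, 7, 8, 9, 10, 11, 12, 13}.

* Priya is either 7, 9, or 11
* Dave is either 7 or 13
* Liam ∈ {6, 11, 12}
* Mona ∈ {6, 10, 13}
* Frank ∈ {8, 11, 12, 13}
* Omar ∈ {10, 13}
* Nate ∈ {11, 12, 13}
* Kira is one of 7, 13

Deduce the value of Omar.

Among the 8 variables, 8 fits only Frank (and all 8 values in {6, 7, 8, 9, 10, 11, 12, 13} must be used), so Frank = 8.
Among the 7 still-open variables, 9 fits only Priya (and all 7 values in {6, 7, 9, 10, 11, 12, 13} must be used), so Priya = 9.
Dave and Kira between them cover only {7, 13} — a naked pair. Remove those values from Mona, Omar, Nate.
So Omar = 10.

10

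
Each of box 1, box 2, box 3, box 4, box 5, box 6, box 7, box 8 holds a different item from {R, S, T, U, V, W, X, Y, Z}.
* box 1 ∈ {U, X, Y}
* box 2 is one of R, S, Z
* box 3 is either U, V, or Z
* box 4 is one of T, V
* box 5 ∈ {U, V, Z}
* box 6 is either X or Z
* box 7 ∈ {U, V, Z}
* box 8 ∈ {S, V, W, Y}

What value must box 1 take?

Y

box 3, box 5, box 7 between them cover only {U, V, Z} — a naked triple. Remove those values from box 1, box 2, box 4, box 6, box 8.
That leaves box 4 = T.
box 6 must be X (only option left). So box 1 can't be X.
So box 1 = Y.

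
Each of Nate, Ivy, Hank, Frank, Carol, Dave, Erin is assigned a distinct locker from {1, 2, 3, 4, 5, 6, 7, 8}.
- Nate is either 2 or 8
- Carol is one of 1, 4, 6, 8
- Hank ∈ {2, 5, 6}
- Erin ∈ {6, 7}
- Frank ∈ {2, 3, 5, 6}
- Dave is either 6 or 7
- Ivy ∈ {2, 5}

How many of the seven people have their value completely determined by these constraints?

Dave and Erin share exactly the 2 values {6, 7}; by pigeonhole those values go to them, so strike 6, 7 from Hank, Frank, Carol.
The 2 variables Ivy and Hank are confined to {2, 5}, which locks those values in; drop them from Nate, Frank.
Nate must be 8 (only option left). Remove 8 from Carol.
That leaves Frank = 3.
Determined: Nate=8, Frank=3. The other people each still have more than one consistent value. That makes 2.

2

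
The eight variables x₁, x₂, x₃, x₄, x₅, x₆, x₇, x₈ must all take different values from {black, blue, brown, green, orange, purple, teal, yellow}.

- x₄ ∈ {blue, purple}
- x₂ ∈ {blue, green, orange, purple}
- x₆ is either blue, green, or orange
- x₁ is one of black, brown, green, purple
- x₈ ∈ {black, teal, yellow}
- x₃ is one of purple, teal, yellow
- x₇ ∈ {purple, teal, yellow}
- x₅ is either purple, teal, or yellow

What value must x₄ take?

The 8 variables draw from only 8 values {black, blue, brown, green, orange, purple, teal, yellow}, so each is used; only x₁ can be brown, hence x₁ = brown.
The 7 still-open variables draw from only 7 values {black, blue, green, orange, purple, teal, yellow}, so each is used; only x₈ can be black, hence x₈ = black.
The 3 variables x₃, x₅, x₇ are confined to {purple, teal, yellow}, which locks those values in; drop them from x₂, x₄.
So x₄ = blue.

blue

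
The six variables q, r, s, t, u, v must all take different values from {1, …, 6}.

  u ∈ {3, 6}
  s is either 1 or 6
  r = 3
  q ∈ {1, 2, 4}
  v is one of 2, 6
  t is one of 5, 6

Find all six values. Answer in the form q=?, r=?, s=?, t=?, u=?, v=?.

q=4, r=3, s=1, t=5, u=6, v=2

r has just one choice, so r = 3. Eliminate 3 elsewhere: u.
That leaves u = 6. Eliminate 6 elsewhere: s, t, v.
v has just one choice, so v = 2. Strike 2 from q.
s has just one choice, so s = 1. So q can't be 1.
t's domain is down to {5}, so t = 5.
q must be 4 (only option left).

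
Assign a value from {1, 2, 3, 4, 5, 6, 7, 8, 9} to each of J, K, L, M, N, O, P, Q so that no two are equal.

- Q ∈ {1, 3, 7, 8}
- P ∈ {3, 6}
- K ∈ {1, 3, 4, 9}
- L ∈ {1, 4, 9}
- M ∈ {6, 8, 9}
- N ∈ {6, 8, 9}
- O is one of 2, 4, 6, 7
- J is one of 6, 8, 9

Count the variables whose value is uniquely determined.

The 8 variables draw from only 8 values {1, 2, 3, 4, 6, 7, 8, 9}, so each is used; only O can be 2, hence O = 2.
Among the 7 still-open variables, 7 fits only Q (and all 7 values in {1, 3, 4, 6, 7, 8, 9} must be used), so Q = 7.
The 3 variables J, M, N are confined to {6, 8, 9}, which locks those values in; drop them from K, L, P.
P's domain is down to {3}, so P = 3. Eliminate 3 elsewhere: K.
Determined: O=2, P=3, Q=7. The other variables each still have more than one consistent value. That makes 3.

3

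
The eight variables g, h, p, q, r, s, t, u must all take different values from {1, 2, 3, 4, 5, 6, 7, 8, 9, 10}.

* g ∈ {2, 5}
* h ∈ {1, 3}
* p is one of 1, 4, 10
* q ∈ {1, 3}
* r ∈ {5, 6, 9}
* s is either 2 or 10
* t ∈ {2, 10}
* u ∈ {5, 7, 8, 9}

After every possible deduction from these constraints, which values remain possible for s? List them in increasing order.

h and q share exactly the 2 values {1, 3}; by pigeonhole those values go to them, so strike 1, 3 from p.
s and t between them cover only {2, 10} — a naked pair. Remove those values from g, p.
g has just one choice, so g = 5. Eliminate 5 elsewhere: r, u.
p must be 4 (only option left).
No further eliminations apply; s can still be any of 2, 10.

2, 10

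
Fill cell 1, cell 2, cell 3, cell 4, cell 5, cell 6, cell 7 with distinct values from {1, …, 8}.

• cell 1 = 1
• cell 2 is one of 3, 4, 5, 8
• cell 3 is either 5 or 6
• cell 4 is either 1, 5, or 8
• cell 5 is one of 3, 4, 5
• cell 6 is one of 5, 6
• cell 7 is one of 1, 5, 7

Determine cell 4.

cell 1 has just one choice, so cell 1 = 1. Remove 1 from cell 4, cell 7.
The 6 still-open variables together cover exactly {3, 4, 5, 6, 7, 8} — 6 values for 6 variables — and 7 appears only in cell 7's list, so cell 7 = 7.
cell 3 and cell 6 share exactly the 2 values {5, 6}; by pigeonhole those values go to them, so strike 5, 6 from cell 2, cell 4, cell 5.
So cell 4 = 8.

8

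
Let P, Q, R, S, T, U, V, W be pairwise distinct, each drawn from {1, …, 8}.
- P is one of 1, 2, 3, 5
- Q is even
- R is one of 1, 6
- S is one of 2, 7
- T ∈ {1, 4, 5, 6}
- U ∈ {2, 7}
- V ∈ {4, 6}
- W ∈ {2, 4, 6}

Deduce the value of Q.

The 8 variables together cover exactly {1, 2, 3, 4, 5, 6, 7, 8} — 8 values for 8 variables — and 3 appears only in P's list, so P = 3.
The 7 still-open variables draw from only 7 values {1, 2, 4, 5, 6, 7, 8}, so each is used; only T can be 5, hence T = 5.
Among the 6 still-open variables, 1 fits only R (and all 6 values in {1, 2, 4, 6, 7, 8} must be used), so R = 1.
The 5 still-open variables draw from only 5 values {2, 4, 6, 7, 8}, so each is used; only Q can be 8, hence Q = 8.

8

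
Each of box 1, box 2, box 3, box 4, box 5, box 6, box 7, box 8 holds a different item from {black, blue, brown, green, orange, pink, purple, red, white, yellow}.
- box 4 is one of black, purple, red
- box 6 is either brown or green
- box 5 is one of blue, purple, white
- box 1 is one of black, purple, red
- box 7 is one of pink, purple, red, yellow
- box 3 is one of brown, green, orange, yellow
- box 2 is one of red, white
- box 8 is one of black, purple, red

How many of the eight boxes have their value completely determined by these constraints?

The 3 variables box 1, box 4, box 8 are confined to {black, purple, red}, which locks those values in; drop them from box 2, box 5, box 7.
box 2 has just one choice, so box 2 = white. Eliminate white elsewhere: box 5.
box 5 must be blue (only option left).
Determined: box 2=white, box 5=blue. The other boxes each still have more than one consistent value. That makes 2.

2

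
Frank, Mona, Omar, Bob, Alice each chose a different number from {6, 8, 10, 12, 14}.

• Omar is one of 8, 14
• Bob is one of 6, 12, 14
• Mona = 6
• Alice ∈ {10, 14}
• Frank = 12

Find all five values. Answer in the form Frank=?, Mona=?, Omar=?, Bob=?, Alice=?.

Frank=12, Mona=6, Omar=8, Bob=14, Alice=10

Frank's domain is down to {12}, so Frank = 12. Strike 12 from Bob.
Mona's domain is down to {6}, so Mona = 6. So Bob can't be 6.
Bob's domain is down to {14}, so Bob = 14. Strike 14 from Omar, Alice.
Alice has just one choice, so Alice = 10.
That leaves Omar = 8.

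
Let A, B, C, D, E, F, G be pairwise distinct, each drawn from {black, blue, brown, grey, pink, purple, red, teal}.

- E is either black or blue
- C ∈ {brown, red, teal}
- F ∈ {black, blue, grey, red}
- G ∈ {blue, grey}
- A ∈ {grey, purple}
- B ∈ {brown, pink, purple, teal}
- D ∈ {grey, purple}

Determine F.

red

The 2 variables A and D are confined to {grey, purple}, which locks those values in; drop them from B, F, G.
G has just one choice, so G = blue. So E, F can't be blue.
E must be black (only option left). Strike black from F.
So F = red.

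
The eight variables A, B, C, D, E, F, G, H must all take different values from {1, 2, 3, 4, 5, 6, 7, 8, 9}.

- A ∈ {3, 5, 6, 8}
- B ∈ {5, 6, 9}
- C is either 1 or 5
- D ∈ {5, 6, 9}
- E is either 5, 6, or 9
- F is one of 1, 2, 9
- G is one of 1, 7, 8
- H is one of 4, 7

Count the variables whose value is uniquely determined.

B, D, E between them cover only {5, 6, 9} — a naked triple. Remove those values from A, C, F.
C has just one choice, so C = 1. So F, G can't be 1.
F's domain is down to {2}, so F = 2.
Determined: C=1, F=2. The other variables each still have more than one consistent value. That makes 2.

2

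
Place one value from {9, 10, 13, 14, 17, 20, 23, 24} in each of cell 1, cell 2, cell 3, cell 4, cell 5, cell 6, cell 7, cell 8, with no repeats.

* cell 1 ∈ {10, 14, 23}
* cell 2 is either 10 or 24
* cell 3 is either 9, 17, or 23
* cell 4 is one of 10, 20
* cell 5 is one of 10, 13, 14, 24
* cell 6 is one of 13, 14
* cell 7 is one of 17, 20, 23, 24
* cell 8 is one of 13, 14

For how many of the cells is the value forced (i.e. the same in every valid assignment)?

The 8 variables together cover exactly {9, 10, 13, 14, 17, 20, 23, 24} — 8 values for 8 variables — and 9 appears only in cell 3's list, so cell 3 = 9.
The 7 still-open variables draw from only 7 values {10, 13, 14, 17, 20, 23, 24}, so each is used; only cell 7 can be 17, hence cell 7 = 17.
The 6 still-open variables draw from only 6 values {10, 13, 14, 20, 23, 24}, so each is used; only cell 4 can be 20, hence cell 4 = 20.
The 5 still-open variables together cover exactly {10, 13, 14, 23, 24} — 5 values for 5 variables — and 23 appears only in cell 1's list, so cell 1 = 23.
The 2 variables cell 6 and cell 8 are confined to {13, 14}, which locks those values in; drop them from cell 5.
Determined: cell 1=23, cell 3=9, cell 4=20, cell 7=17. The other cells each still have more than one consistent value. That makes 4.

4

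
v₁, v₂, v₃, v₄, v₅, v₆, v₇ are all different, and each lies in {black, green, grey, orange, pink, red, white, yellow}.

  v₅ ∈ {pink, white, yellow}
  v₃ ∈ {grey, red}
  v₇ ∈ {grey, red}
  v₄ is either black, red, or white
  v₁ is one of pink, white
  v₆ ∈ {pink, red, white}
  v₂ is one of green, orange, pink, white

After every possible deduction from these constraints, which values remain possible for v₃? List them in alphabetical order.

v₃ and v₇ between them cover only {grey, red} — a naked pair. Remove those values from v₄, v₆.
v₁ and v₆ between them cover only {pink, white} — a naked pair. Remove those values from v₂, v₄, v₅.
v₄ has just one choice, so v₄ = black.
v₅ has just one choice, so v₅ = yellow.
No further eliminations apply; v₃ can still be any of grey, red.

grey, red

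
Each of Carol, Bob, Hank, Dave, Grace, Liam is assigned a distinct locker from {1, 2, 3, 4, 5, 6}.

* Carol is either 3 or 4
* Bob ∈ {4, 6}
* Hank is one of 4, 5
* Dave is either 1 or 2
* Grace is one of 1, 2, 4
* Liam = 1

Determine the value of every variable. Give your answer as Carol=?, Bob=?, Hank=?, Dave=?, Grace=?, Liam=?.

Liam must be 1 (only option left). Strike 1 from Dave, Grace.
Dave has just one choice, so Dave = 2. Eliminate 2 elsewhere: Grace.
Grace must be 4 (only option left). So Carol, Bob, Hank can't be 4.
Carol must be 3 (only option left).
Bob has just one choice, so Bob = 6.
Hank's domain is down to {5}, so Hank = 5.

Carol=3, Bob=6, Hank=5, Dave=2, Grace=4, Liam=1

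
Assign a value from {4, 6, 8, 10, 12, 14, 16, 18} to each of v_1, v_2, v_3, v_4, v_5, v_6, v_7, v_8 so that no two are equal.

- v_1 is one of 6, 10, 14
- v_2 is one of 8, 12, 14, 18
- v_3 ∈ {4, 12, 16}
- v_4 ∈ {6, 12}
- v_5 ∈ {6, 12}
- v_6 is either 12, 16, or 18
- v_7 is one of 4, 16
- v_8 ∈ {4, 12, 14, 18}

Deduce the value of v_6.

18

The 8 variables together cover exactly {4, 6, 8, 10, 12, 14, 16, 18} — 8 values for 8 variables — and 8 appears only in v_2's list, so v_2 = 8.
The 7 still-open variables draw from only 7 values {4, 6, 10, 12, 14, 16, 18}, so each is used; only v_1 can be 10, hence v_1 = 10.
Among the 6 still-open variables, 14 fits only v_8 (and all 6 values in {4, 6, 12, 14, 16, 18} must be used), so v_8 = 14.
The 5 still-open variables draw from only 5 values {4, 6, 12, 16, 18}, so each is used; only v_6 can be 18, hence v_6 = 18.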